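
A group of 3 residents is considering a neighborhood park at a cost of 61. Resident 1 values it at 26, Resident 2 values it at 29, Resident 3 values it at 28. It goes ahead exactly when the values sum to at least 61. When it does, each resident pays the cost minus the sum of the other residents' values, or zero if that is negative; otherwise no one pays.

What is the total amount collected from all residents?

17

Total value 83 ≥ cost 61, so it is built.
Resident 1: others sum to 57; max(0, 61 - 57) = 4.
Resident 2: others sum to 54; max(0, 61 - 54) = 7.
Resident 3: others sum to 55; max(0, 61 - 55) = 6.
Total collected = 4 + 7 + 6 = 17.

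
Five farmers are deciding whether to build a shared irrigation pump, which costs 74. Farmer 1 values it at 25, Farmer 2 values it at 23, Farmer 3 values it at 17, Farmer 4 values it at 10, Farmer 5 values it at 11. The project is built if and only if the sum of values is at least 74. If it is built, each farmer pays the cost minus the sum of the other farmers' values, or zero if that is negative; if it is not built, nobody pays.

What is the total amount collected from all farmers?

29

Total value 86 ≥ cost 74, so it is built.
Farmer 1: others sum to 61; max(0, 74 - 61) = 13.
Farmer 2: others sum to 63; max(0, 74 - 63) = 11.
Farmer 3: others sum to 69; max(0, 74 - 69) = 5.
Farmer 4: others sum to 76; max(0, 74 - 76) = 0.
Farmer 5: others sum to 75; max(0, 74 - 75) = 0.
Total collected = 13 + 11 + 5 + 0 + 0 = 29.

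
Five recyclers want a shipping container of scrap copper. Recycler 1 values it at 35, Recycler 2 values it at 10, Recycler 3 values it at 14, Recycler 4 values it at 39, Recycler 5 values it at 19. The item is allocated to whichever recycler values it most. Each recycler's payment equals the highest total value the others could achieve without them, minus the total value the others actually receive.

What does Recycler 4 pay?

Recycler 4 has the highest value and receives the item.
Without Recycler 4, the item would go to the next-highest value, 35, so the others could achieve 35.
With Recycler 4 present and winning, the others receive nothing, so their total is 0.
Payment = 35 - 0 = 35.

35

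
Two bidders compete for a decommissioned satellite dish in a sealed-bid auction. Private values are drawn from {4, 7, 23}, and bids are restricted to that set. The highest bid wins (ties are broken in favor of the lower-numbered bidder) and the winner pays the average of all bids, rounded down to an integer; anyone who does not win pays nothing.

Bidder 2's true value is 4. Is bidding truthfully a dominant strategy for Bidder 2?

Yes

Check each profile of the others' bids and compare truth against every alternative bid.
Others bid (4): truth gives 0, best alternative gives -1.
Others bid (7): truth gives 0, best alternative gives 0.
Others bid (23): truth gives 0, best alternative gives 0.
In every case the truthful bid is at least as good as any alternative, so it is a dominant strategy.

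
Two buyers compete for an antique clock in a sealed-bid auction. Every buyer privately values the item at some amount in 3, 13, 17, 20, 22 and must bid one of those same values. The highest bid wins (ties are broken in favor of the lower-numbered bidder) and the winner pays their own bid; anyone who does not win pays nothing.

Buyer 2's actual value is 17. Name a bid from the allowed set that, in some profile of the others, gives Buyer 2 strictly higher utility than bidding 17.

13

Suppose Buyer 1 bids 3.
Bid 17: wins, pays 17, utility 17 - 17 = 0.
Bid 13: wins, pays 13, utility 17 - 13 = 4.
So bidding 13 beats truth here (4 > 0).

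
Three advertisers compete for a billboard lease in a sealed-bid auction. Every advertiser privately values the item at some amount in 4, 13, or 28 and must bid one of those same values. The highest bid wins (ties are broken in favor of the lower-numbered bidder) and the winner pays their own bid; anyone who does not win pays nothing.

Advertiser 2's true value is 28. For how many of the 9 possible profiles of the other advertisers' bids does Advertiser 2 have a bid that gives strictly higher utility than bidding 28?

Others bid (4, 4): truth gives 0; bid 13 gives 15 > 0. Violating.
Others bid (4, 13): truth gives 0; bid 13 gives 15 > 0. Violating.
Others bid (4, 28): truth gives 0; no alternative beats it.
Others bid (13, 4): truth gives 0; no alternative beats it.
(Checking all 9 profiles: 2 have a profitable deviation, 7 do not.)

2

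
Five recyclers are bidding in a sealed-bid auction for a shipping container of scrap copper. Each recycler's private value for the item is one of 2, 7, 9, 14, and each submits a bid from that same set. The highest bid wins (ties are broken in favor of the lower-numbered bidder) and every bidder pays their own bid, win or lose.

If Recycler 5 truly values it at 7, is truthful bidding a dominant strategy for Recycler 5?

No

Consider the case where Recycler 1 bids 2, Recycler 2 bids 2, Recycler 3 bids 2 and Recycler 4 bids 7.
Truthful bid 7: loses but pays 7, utility -7.
Bid 2 instead: loses but pays 2, utility -2.
Since -2 > -7, bidding 2 is strictly better here, so truthful bidding is not dominant.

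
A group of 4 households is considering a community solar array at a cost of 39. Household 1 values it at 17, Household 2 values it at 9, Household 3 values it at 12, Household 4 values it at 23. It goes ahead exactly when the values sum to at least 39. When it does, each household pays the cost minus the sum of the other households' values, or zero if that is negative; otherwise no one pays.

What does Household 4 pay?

1

Total value 61 ≥ cost 39, so the project is built.
The other households' values sum to 38.
Cost minus that sum is 39 - 38 = 1.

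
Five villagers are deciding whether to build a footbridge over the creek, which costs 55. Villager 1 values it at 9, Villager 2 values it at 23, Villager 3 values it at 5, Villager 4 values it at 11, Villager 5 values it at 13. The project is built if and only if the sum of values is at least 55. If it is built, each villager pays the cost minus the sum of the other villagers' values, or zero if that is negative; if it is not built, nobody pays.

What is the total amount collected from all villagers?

Total value 61 ≥ cost 55, so it is built.
Villager 1: others sum to 52; max(0, 55 - 52) = 3.
Villager 2: others sum to 38; max(0, 55 - 38) = 17.
Villager 3: others sum to 56; max(0, 55 - 56) = 0.
Villager 4: others sum to 50; max(0, 55 - 50) = 5.
Villager 5: others sum to 48; max(0, 55 - 48) = 7.
Total collected = 3 + 17 + 0 + 5 + 7 = 32.

32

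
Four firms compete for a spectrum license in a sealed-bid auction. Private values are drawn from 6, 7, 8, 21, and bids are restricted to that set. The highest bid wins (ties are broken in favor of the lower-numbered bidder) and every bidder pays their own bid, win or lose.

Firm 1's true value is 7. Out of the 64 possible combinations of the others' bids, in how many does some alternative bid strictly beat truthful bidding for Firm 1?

Others bid (6, 6, 6): truth gives 0; bid 6 gives 1 > 0. Violating.
Others bid (6, 6, 8): truth gives -7; bid 8 gives -1 > -7. Violating.
Others bid (6, 6, 21): truth gives -7; bid 6 gives -6 > -7. Violating.
Others bid (6, 7, 8): truth gives -7; bid 8 gives -1 > -7. Violating.
Others bid (6, 6, 7): truth gives 0; no alternative beats it.
Others bid (6, 7, 6): truth gives 0; no alternative beats it.
(Checking all 64 profiles: 57 have a profitable deviation, 7 do not.)

57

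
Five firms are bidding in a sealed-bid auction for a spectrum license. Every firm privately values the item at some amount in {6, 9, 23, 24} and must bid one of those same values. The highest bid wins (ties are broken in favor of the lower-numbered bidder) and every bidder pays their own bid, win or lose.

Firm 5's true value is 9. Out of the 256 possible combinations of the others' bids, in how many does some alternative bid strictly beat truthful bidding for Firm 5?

255

Others bid (6, 6, 6, 9): truth gives -9; bid 6 gives -6 > -9. Violating.
Others bid (6, 6, 6, 23): truth gives -9; bid 6 gives -6 > -9. Violating.
Others bid (6, 6, 6, 24): truth gives -9; bid 6 gives -6 > -9. Violating.
Others bid (6, 6, 9, 6): truth gives -9; bid 6 gives -6 > -9. Violating.
Others bid (6, 6, 6, 6): truth gives 0; no alternative beats it.
(Checking all 256 profiles: 255 have a profitable deviation, 1 does not.)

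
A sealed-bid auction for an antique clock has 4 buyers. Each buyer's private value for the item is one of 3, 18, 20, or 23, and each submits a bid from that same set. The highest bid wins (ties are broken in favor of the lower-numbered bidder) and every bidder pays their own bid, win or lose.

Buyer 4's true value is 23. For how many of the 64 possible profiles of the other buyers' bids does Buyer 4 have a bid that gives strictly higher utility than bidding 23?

45

Others bid (3, 3, 3): truth gives 0; bid 18 gives 5 > 0. Violating.
Others bid (3, 3, 18): truth gives 0; bid 20 gives 3 > 0. Violating.
Others bid (3, 3, 23): truth gives -23; bid 3 gives -3 > -23. Violating.
Others bid (3, 18, 3): truth gives 0; bid 20 gives 3 > 0. Violating.
Others bid (3, 3, 20): truth gives 0; no alternative beats it.
Others bid (3, 18, 20): truth gives 0; no alternative beats it.
(Checking all 64 profiles: 45 have a profitable deviation, 19 do not.)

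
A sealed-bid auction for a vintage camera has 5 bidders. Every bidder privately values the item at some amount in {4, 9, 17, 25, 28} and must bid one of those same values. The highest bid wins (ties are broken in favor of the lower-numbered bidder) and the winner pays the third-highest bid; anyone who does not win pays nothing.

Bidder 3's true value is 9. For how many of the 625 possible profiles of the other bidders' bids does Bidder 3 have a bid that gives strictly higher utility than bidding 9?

Others bid (4, 4, 4, 17): truth gives 0; bid 17 gives 5 > 0. Violating.
Others bid (4, 4, 4, 25): truth gives 0; bid 25 gives 5 > 0. Violating.
Others bid (4, 4, 4, 28): truth gives 0; bid 28 gives 5 > 0. Violating.
Others bid (4, 4, 17, 4): truth gives 0; bid 17 gives 5 > 0. Violating.
Others bid (4, 4, 4, 4): truth gives 5; no alternative beats it.
Others bid (4, 4, 4, 9): truth gives 5; no alternative beats it.
(Checking all 625 profiles: 12 have a profitable deviation, 613 do not.)

12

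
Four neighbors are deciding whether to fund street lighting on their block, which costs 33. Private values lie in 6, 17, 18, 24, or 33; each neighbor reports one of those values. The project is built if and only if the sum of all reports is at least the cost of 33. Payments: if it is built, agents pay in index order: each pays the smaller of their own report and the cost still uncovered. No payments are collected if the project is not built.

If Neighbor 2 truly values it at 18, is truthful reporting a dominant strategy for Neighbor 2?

Consider the case where Neighbor 1 reports 6, Neighbor 3 reports 6 and Neighbor 4 reports 6.
Truthful report 18: project built, pays 18, utility 18 - 18 = 0.
Report 17 instead: project built, pays 17, utility 18 - 17 = 1.
Since 1 > 0, reporting 17 is strictly better here, so truthful reporting is not dominant.

No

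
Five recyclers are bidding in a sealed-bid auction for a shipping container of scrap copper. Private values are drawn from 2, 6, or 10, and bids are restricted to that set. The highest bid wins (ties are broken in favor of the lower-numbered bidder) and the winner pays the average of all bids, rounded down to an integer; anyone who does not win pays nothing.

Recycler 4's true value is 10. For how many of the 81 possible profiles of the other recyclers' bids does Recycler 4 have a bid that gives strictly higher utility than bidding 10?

Others bid (2, 2, 2, 2): truth gives 7; bid 6 gives 8 > 7. Violating.
Others bid (2, 2, 2, 6): truth gives 6; bid 6 gives 7 > 6. Violating.
Others bid (2, 2, 2, 10): truth gives 5; no alternative beats it.
Others bid (2, 2, 6, 2): truth gives 6; no alternative beats it.
(Checking all 81 profiles: 2 have a profitable deviation, 79 do not.)

2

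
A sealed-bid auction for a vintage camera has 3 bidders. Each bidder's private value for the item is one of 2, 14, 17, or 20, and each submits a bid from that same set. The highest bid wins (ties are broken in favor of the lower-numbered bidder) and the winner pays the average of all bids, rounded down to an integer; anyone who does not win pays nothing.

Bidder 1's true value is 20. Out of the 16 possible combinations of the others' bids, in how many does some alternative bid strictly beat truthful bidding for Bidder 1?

9

Others bid (2, 2): truth gives 12; bid 2 gives 18 > 12. Violating.
Others bid (2, 14): truth gives 8; bid 14 gives 10 > 8. Violating.
Others bid (2, 17): truth gives 7; bid 17 gives 8 > 7. Violating.
Others bid (14, 2): truth gives 8; bid 14 gives 10 > 8. Violating.
Others bid (2, 20): truth gives 6; no alternative beats it.
Others bid (14, 20): truth gives 2; no alternative beats it.
(Checking all 16 profiles: 9 have a profitable deviation, 7 do not.)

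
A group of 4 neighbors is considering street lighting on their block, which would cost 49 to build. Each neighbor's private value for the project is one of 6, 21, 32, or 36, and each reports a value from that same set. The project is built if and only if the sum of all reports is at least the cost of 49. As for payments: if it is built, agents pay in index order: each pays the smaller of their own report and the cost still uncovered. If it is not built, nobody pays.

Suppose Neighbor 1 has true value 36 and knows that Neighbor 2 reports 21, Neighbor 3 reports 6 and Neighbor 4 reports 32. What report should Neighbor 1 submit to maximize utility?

6

Report 6: project built, pays 6, utility 36 - 6 = 30.
Report 21: project built, pays 21, utility 36 - 21 = 15.
Report 32: project built, pays 32, utility 36 - 32 = 4.
Report 36: project built, pays 36, utility 36 - 36 = 0.
The best choice is 6 with utility 30.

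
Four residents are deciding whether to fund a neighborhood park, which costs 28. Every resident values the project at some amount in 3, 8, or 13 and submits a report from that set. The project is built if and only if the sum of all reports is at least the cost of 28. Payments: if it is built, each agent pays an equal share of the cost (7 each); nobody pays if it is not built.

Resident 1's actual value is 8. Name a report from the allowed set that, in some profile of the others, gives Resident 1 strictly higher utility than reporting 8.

Suppose Resident 2 reports 3, Resident 3 reports 3 and Resident 4 reports 13.
Report 8: project not built, utility 0.
Report 13: project built, pays 7, utility 8 - 7 = 1.
So reporting 13 beats truth here (1 > 0).

13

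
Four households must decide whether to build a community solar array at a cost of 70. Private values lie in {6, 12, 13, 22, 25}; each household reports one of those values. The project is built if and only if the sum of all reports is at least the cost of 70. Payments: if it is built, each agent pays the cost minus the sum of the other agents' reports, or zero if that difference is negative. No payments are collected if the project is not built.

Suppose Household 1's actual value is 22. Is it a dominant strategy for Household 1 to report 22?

Yes

Check each profile of the others' reports and compare truth against every alternative report.
Others report (22, 25, 25): truth gives 22, best alternative gives 22.
Others report (25, 22, 25): truth gives 22, best alternative gives 22.
Others report (25, 25, 22): truth gives 22, best alternative gives 22.
Others report (25, 25, 25): truth gives 22, best alternative gives 22.
Others report (22, 22, 25): truth gives 21, best alternative gives 21.
Others report (22, 25, 22): truth gives 21, best alternative gives 21.
(Remaining 119 profiles checked similarly; truth is weakly best in each.)
In every case the truthful report is at least as good as any alternative, so it is a dominant strategy.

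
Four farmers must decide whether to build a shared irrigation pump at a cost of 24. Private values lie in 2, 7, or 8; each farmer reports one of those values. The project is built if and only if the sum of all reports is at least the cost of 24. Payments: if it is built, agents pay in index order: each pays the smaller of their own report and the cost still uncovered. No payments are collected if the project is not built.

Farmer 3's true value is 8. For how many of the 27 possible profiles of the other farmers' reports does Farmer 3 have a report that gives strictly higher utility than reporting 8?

17

Others report (2, 7, 8): truth gives 0; report 7 gives 1 > 0. Violating.
Others report (2, 8, 7): truth gives 0; report 7 gives 1 > 0. Violating.
Others report (2, 8, 8): truth gives 0; report 7 gives 1 > 0. Violating.
Others report (7, 2, 8): truth gives 0; report 7 gives 1 > 0. Violating.
Others report (2, 2, 2): truth gives 0; no alternative beats it.
Others report (2, 2, 7): truth gives 0; no alternative beats it.
(Checking all 27 profiles: 17 have a profitable deviation, 10 do not.)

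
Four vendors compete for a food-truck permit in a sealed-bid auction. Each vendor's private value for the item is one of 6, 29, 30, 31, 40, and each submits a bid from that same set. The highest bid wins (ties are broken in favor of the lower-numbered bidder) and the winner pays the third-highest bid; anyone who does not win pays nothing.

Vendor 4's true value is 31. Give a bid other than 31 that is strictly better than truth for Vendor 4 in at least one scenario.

40

Suppose Vendor 1 bids 6, Vendor 2 bids 6 and Vendor 3 bids 31.
Bid 31: loses, pays 0, utility 0.
Bid 40: wins, pays 6, utility 31 - 6 = 25.
So bidding 40 beats truth here (25 > 0).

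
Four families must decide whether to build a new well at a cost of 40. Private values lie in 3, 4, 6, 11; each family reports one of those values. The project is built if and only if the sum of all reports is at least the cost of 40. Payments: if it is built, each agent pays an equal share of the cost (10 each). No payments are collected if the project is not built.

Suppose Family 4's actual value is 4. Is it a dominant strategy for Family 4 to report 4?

Check each profile of the others' reports and compare truth against every alternative report.
Others report (3, 3, 3): truth gives 0, best alternative gives 0.
Others report (3, 3, 4): truth gives 0, best alternative gives 0.
Others report (3, 3, 6): truth gives 0, best alternative gives 0.
Others report (3, 3, 11): truth gives 0, best alternative gives 0.
Others report (3, 4, 3): truth gives 0, best alternative gives 0.
Others report (3, 4, 4): truth gives 0, best alternative gives 0.
(Remaining 58 profiles checked similarly; truth is weakly best in each.)
In every case the truthful report is at least as good as any alternative, so it is a dominant strategy.

Yes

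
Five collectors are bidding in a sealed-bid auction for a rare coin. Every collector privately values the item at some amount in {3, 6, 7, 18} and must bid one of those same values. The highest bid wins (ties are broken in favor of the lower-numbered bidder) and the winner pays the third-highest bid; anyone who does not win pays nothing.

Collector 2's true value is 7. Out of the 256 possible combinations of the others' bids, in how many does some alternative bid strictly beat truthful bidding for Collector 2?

Others bid (3, 3, 3, 18): truth gives 0; bid 18 gives 4 > 0. Violating.
Others bid (3, 3, 6, 18): truth gives 0; bid 18 gives 1 > 0. Violating.
Others bid (3, 3, 18, 3): truth gives 0; bid 18 gives 4 > 0. Violating.
Others bid (3, 3, 18, 6): truth gives 0; bid 18 gives 1 > 0. Violating.
Others bid (3, 3, 3, 3): truth gives 4; no alternative beats it.
Others bid (3, 3, 3, 6): truth gives 4; no alternative beats it.
(Checking all 256 profiles: 32 have a profitable deviation, 224 do not.)

32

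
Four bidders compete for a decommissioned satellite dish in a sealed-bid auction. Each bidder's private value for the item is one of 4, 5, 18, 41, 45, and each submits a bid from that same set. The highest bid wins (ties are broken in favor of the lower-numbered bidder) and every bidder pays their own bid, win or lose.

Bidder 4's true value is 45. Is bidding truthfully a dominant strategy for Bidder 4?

Consider the case where Bidder 1 bids 4, Bidder 2 bids 4 and Bidder 3 bids 4.
Truthful bid 45: wins, pays 45, utility 45 - 45 = 0.
Bid 5 instead: wins, pays 5, utility 45 - 5 = 40.
Since 40 > 0, bidding 5 is strictly better here, so truthful bidding is not dominant.

No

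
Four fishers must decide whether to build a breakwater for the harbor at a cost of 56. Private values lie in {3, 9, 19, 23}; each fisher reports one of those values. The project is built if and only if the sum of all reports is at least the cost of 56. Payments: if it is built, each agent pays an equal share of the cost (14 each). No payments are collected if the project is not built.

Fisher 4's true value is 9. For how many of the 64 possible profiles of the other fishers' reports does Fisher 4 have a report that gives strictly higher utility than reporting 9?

Others report (3, 23, 23): truth gives -5; report 3 gives 0 > -5. Violating.
Others report (9, 19, 19): truth gives -5; report 3 gives 0 > -5. Violating.
Others report (9, 19, 23): truth gives -5; report 3 gives 0 > -5. Violating.
Others report (9, 23, 19): truth gives -5; report 3 gives 0 > -5. Violating.
Others report (3, 3, 3): truth gives 0; no alternative beats it.
Others report (3, 3, 9): truth gives 0; no alternative beats it.
(Checking all 64 profiles: 12 have a profitable deviation, 52 do not.)

12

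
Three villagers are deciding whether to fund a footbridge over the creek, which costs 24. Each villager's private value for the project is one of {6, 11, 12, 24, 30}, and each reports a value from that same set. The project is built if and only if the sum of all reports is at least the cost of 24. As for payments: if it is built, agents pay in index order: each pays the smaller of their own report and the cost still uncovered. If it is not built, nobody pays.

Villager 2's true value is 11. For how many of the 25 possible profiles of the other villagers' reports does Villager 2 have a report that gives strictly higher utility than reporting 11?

12

Others report (6, 12): truth gives 0; report 6 gives 5 > 0. Violating.
Others report (6, 24): truth gives 0; report 6 gives 5 > 0. Violating.
Others report (6, 30): truth gives 0; report 6 gives 5 > 0. Violating.
Others report (11, 11): truth gives 0; report 6 gives 5 > 0. Violating.
Others report (6, 6): truth gives 0; no alternative beats it.
Others report (6, 11): truth gives 0; no alternative beats it.
(Checking all 25 profiles: 12 have a profitable deviation, 13 do not.)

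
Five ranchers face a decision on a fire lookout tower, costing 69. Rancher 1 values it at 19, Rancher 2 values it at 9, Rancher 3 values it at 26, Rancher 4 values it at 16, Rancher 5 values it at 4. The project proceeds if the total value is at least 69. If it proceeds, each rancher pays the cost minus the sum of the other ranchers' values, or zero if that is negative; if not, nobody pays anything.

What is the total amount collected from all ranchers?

Total value 74 ≥ cost 69, so it is built.
Rancher 1: others sum to 55; max(0, 69 - 55) = 14.
Rancher 2: others sum to 65; max(0, 69 - 65) = 4.
Rancher 3: others sum to 48; max(0, 69 - 48) = 21.
Rancher 4: others sum to 58; max(0, 69 - 58) = 11.
Rancher 5: others sum to 70; max(0, 69 - 70) = 0.
Total collected = 14 + 4 + 21 + 11 + 0 = 50.

50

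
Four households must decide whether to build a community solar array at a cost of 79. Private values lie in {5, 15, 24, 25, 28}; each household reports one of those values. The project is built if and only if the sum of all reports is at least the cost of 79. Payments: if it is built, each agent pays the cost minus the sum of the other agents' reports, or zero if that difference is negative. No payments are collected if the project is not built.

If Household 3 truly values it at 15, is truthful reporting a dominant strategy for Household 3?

Yes

Check each profile of the others' reports and compare truth against every alternative report.
Others report (24, 28, 28): truth gives 15, best alternative gives 15.
Others report (25, 28, 28): truth gives 15, best alternative gives 15.
Others report (28, 24, 28): truth gives 15, best alternative gives 15.
Others report (28, 25, 28): truth gives 15, best alternative gives 15.
Others report (28, 28, 24): truth gives 15, best alternative gives 15.
Others report (28, 28, 25): truth gives 15, best alternative gives 15.
(Remaining 119 profiles checked similarly; truth is weakly best in each.)
In every case the truthful report is at least as good as any alternative, so it is a dominant strategy.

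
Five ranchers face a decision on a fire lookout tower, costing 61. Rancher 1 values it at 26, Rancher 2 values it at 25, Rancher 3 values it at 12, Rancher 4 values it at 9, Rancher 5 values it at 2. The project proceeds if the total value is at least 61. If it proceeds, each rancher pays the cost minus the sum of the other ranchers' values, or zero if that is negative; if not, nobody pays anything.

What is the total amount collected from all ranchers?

25

Total value 74 ≥ cost 61, so it is built.
Rancher 1: others sum to 48; max(0, 61 - 48) = 13.
Rancher 2: others sum to 49; max(0, 61 - 49) = 12.
Rancher 3: others sum to 62; max(0, 61 - 62) = 0.
Rancher 4: others sum to 65; max(0, 61 - 65) = 0.
Rancher 5: others sum to 72; max(0, 61 - 72) = 0.
Total collected = 13 + 12 + 0 + 0 + 0 = 25.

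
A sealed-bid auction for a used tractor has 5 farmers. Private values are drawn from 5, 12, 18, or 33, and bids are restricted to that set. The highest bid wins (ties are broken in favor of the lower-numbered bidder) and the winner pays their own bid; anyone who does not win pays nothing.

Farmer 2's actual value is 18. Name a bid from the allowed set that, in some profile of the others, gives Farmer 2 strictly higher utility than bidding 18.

Suppose Farmer 1 bids 5, Farmer 3 bids 5, Farmer 4 bids 5 and Farmer 5 bids 5.
Bid 18: wins, pays 18, utility 18 - 18 = 0.
Bid 12: wins, pays 12, utility 18 - 12 = 6.
So bidding 12 beats truth here (6 > 0).

12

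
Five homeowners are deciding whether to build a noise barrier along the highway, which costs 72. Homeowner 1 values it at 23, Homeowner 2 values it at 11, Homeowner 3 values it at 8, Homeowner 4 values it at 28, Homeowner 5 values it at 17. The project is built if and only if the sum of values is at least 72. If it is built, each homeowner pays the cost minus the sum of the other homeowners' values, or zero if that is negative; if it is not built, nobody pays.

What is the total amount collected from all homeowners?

Total value 87 ≥ cost 72, so it is built.
Homeowner 1: others sum to 64; max(0, 72 - 64) = 8.
Homeowner 2: others sum to 76; max(0, 72 - 76) = 0.
Homeowner 3: others sum to 79; max(0, 72 - 79) = 0.
Homeowner 4: others sum to 59; max(0, 72 - 59) = 13.
Homeowner 5: others sum to 70; max(0, 72 - 70) = 2.
Total collected = 8 + 0 + 0 + 13 + 2 = 23.

23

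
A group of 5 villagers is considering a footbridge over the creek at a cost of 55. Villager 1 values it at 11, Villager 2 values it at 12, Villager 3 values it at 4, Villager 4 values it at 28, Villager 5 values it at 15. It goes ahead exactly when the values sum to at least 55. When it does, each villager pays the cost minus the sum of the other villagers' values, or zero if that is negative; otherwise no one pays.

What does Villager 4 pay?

Total value 70 ≥ cost 55, so the project is built.
The other villagers' values sum to 42.
Cost minus that sum is 55 - 42 = 13.

13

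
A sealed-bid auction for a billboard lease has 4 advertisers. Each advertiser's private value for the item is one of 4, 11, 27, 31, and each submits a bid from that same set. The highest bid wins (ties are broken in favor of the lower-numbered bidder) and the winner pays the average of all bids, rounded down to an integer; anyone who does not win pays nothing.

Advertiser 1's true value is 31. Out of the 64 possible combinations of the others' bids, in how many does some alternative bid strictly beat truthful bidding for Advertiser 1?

Others bid (4, 4, 4): truth gives 21; bid 4 gives 27 > 21. Violating.
Others bid (4, 4, 11): truth gives 19; bid 11 gives 24 > 19. Violating.
Others bid (4, 4, 27): truth gives 15; bid 27 gives 16 > 15. Violating.
Others bid (4, 11, 4): truth gives 19; bid 11 gives 24 > 19. Violating.
Others bid (4, 4, 31): truth gives 14; no alternative beats it.
Others bid (4, 11, 31): truth gives 12; no alternative beats it.
(Checking all 64 profiles: 27 have a profitable deviation, 37 do not.)

27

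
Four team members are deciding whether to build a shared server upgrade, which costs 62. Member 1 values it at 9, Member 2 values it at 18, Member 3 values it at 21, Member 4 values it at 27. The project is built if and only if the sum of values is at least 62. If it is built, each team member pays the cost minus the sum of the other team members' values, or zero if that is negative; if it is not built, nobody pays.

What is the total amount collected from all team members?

27

Total value 75 ≥ cost 62, so it is built.
Member 1: others sum to 66; max(0, 62 - 66) = 0.
Member 2: others sum to 57; max(0, 62 - 57) = 5.
Member 3: others sum to 54; max(0, 62 - 54) = 8.
Member 4: others sum to 48; max(0, 62 - 48) = 14.
Total collected = 0 + 5 + 8 + 14 = 27.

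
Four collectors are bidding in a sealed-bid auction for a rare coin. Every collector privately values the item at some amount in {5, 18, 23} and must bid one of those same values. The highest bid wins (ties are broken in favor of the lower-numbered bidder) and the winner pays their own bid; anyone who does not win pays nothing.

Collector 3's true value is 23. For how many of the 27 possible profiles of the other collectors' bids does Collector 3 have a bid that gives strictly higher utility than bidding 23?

2

Others bid (5, 5, 5): truth gives 0; bid 18 gives 5 > 0. Violating.
Others bid (5, 5, 18): truth gives 0; bid 18 gives 5 > 0. Violating.
Others bid (5, 5, 23): truth gives 0; no alternative beats it.
Others bid (5, 18, 5): truth gives 0; no alternative beats it.
(Checking all 27 profiles: 2 have a profitable deviation, 25 do not.)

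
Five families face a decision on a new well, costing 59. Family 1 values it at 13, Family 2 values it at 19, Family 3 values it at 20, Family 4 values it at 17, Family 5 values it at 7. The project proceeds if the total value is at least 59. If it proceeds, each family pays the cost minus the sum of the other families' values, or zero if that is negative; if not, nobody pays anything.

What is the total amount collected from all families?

5

Total value 76 ≥ cost 59, so it is built.
Family 1: others sum to 63; max(0, 59 - 63) = 0.
Family 2: others sum to 57; max(0, 59 - 57) = 2.
Family 3: others sum to 56; max(0, 59 - 56) = 3.
Family 4: others sum to 59; max(0, 59 - 59) = 0.
Family 5: others sum to 69; max(0, 59 - 69) = 0.
Total collected = 0 + 2 + 3 + 0 + 0 = 5.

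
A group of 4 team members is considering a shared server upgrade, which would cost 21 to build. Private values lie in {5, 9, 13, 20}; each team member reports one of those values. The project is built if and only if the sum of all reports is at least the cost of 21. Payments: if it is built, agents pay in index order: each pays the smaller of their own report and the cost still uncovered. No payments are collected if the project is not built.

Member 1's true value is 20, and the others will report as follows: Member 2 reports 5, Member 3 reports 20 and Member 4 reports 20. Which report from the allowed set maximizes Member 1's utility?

5

Report 5: project built, pays 5, utility 20 - 5 = 15.
Report 9: project built, pays 9, utility 20 - 9 = 11.
Report 13: project built, pays 13, utility 20 - 13 = 7.
Report 20: project built, pays 20, utility 20 - 20 = 0.
The best choice is 5 with utility 15.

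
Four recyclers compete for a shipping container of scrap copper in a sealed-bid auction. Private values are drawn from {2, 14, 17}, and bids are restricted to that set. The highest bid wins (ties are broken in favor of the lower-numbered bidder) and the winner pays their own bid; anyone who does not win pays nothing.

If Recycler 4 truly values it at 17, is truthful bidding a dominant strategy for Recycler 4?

No

Consider the case where Recycler 1 bids 2, Recycler 2 bids 2 and Recycler 3 bids 2.
Truthful bid 17: wins, pays 17, utility 17 - 17 = 0.
Bid 14 instead: wins, pays 14, utility 17 - 14 = 3.
Since 3 > 0, bidding 14 is strictly better here, so truthful bidding is not dominant.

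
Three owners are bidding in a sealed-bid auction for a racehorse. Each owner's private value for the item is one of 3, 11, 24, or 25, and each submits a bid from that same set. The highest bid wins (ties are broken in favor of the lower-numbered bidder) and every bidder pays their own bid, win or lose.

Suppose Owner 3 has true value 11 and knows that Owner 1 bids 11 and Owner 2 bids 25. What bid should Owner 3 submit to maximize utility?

Bid 3: loses but pays 3, utility -3.
Bid 11: loses but pays 11, utility -11.
Bid 24: loses but pays 24, utility -24.
Bid 25: loses but pays 25, utility -25.
The best choice is 3 with utility -3.

3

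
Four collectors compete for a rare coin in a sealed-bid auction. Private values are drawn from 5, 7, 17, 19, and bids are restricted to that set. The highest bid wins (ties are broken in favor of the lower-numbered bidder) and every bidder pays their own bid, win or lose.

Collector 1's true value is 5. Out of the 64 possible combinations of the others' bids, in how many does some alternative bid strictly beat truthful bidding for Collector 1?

Others bid (5, 5, 7): truth gives -5; bid 7 gives -2 > -5. Violating.
Others bid (5, 7, 5): truth gives -5; bid 7 gives -2 > -5. Violating.
Others bid (5, 7, 7): truth gives -5; bid 7 gives -2 > -5. Violating.
Others bid (7, 5, 5): truth gives -5; bid 7 gives -2 > -5. Violating.
Others bid (5, 5, 5): truth gives 0; no alternative beats it.
Others bid (5, 5, 17): truth gives -5; no alternative beats it.
(Checking all 64 profiles: 7 have a profitable deviation, 57 do not.)

7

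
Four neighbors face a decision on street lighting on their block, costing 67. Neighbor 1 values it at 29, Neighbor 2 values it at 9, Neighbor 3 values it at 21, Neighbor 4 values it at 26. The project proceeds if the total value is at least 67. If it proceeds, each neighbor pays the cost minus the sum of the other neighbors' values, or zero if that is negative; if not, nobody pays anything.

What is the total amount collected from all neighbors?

22

Total value 85 ≥ cost 67, so it is built.
Neighbor 1: others sum to 56; max(0, 67 - 56) = 11.
Neighbor 2: others sum to 76; max(0, 67 - 76) = 0.
Neighbor 3: others sum to 64; max(0, 67 - 64) = 3.
Neighbor 4: others sum to 59; max(0, 67 - 59) = 8.
Total collected = 11 + 0 + 3 + 8 = 22.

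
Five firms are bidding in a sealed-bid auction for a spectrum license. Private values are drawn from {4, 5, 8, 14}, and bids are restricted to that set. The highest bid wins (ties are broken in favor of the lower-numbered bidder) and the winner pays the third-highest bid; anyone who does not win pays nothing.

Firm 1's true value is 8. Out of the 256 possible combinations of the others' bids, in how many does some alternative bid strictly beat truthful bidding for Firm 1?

32

Others bid (4, 4, 4, 14): truth gives 0; bid 14 gives 4 > 0. Violating.
Others bid (4, 4, 5, 14): truth gives 0; bid 14 gives 3 > 0. Violating.
Others bid (4, 4, 14, 4): truth gives 0; bid 14 gives 4 > 0. Violating.
Others bid (4, 4, 14, 5): truth gives 0; bid 14 gives 3 > 0. Violating.
Others bid (4, 4, 4, 4): truth gives 4; no alternative beats it.
Others bid (4, 4, 4, 5): truth gives 4; no alternative beats it.
(Checking all 256 profiles: 32 have a profitable deviation, 224 do not.)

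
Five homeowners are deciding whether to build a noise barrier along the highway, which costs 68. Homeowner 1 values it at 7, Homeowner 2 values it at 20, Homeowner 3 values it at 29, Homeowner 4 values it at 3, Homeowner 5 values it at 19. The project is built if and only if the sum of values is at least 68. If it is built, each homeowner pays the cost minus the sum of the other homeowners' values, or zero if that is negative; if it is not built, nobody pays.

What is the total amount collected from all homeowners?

38

Total value 78 ≥ cost 68, so it is built.
Homeowner 1: others sum to 71; max(0, 68 - 71) = 0.
Homeowner 2: others sum to 58; max(0, 68 - 58) = 10.
Homeowner 3: others sum to 49; max(0, 68 - 49) = 19.
Homeowner 4: others sum to 75; max(0, 68 - 75) = 0.
Homeowner 5: others sum to 59; max(0, 68 - 59) = 9.
Total collected = 0 + 10 + 19 + 0 + 9 = 38.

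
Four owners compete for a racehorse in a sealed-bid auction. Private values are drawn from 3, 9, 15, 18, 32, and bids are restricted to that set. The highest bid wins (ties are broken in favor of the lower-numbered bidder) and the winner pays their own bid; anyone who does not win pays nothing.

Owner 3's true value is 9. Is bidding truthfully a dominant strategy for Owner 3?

Yes

Check each profile of the others' bids and compare truth against every alternative bid.
Others bid (3, 3, 3): truth gives 0, best alternative gives 0.
Others bid (3, 3, 9): truth gives 0, best alternative gives 0.
Others bid (3, 3, 15): truth gives 0, best alternative gives 0.
Others bid (3, 3, 18): truth gives 0, best alternative gives 0.
Others bid (3, 3, 32): truth gives 0, best alternative gives 0.
Others bid (3, 9, 3): truth gives 0, best alternative gives 0.
(Remaining 119 profiles checked similarly; truth is weakly best in each.)
In every case the truthful bid is at least as good as any alternative, so it is a dominant strategy.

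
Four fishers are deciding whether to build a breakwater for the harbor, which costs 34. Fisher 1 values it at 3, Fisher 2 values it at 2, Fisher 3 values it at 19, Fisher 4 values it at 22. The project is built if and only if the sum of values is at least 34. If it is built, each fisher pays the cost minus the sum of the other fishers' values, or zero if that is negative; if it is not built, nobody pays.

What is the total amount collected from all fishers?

17

Total value 46 ≥ cost 34, so it is built.
Fisher 1: others sum to 43; max(0, 34 - 43) = 0.
Fisher 2: others sum to 44; max(0, 34 - 44) = 0.
Fisher 3: others sum to 27; max(0, 34 - 27) = 7.
Fisher 4: others sum to 24; max(0, 34 - 24) = 10.
Total collected = 0 + 0 + 7 + 10 = 17.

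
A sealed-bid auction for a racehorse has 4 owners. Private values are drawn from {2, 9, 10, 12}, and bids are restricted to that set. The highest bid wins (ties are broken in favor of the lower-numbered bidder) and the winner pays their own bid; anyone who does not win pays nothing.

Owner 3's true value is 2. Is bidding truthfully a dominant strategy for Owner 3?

Yes

Check each profile of the others' bids and compare truth against every alternative bid.
Others bid (2, 2, 2): truth gives 0, best alternative gives -7.
Others bid (2, 2, 9): truth gives 0, best alternative gives -7.
Others bid (2, 2, 10): truth gives 0, best alternative gives 0.
Others bid (2, 2, 12): truth gives 0, best alternative gives 0.
Others bid (2, 9, 2): truth gives 0, best alternative gives 0.
Others bid (2, 9, 9): truth gives 0, best alternative gives 0.
(Remaining 58 profiles checked similarly; truth is weakly best in each.)
In every case the truthful bid is at least as good as any alternative, so it is a dominant strategy.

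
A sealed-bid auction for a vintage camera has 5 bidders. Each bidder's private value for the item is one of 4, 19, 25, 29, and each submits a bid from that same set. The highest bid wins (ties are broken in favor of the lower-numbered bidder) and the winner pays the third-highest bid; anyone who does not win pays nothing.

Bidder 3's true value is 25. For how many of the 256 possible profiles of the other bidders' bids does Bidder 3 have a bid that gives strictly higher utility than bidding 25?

32

Others bid (4, 4, 4, 29): truth gives 0; bid 29 gives 21 > 0. Violating.
Others bid (4, 4, 19, 29): truth gives 0; bid 29 gives 6 > 0. Violating.
Others bid (4, 4, 29, 4): truth gives 0; bid 29 gives 21 > 0. Violating.
Others bid (4, 4, 29, 19): truth gives 0; bid 29 gives 6 > 0. Violating.
Others bid (4, 4, 4, 4): truth gives 21; no alternative beats it.
Others bid (4, 4, 4, 19): truth gives 21; no alternative beats it.
(Checking all 256 profiles: 32 have a profitable deviation, 224 do not.)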